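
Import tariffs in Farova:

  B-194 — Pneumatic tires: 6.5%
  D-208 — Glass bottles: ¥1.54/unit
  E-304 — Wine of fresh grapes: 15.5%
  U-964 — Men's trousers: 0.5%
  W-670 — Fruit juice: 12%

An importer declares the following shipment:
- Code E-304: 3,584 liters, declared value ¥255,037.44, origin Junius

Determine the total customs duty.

Line 1 (E-304, Junius, 3,584 liters, ¥255,037.44):
Base rate for E-304 is 15.5%.
Duty = ¥255,037.44 × 15.5% = ¥39,530.80.

¥39,530.80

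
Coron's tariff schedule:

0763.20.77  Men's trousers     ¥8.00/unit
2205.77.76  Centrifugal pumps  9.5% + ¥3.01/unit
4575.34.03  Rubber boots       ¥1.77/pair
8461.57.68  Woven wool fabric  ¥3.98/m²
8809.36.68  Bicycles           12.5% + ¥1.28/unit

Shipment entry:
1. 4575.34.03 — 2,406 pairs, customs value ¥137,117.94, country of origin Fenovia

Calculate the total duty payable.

Line 1 (4575.34.03, Fenovia, 2,406 pairs, ¥137,117.94):
Base rate for 4575.34.03 is ¥1.77/pair.
Duty = 2,406 × ¥1.77 = ¥4,258.62.

¥4,258.62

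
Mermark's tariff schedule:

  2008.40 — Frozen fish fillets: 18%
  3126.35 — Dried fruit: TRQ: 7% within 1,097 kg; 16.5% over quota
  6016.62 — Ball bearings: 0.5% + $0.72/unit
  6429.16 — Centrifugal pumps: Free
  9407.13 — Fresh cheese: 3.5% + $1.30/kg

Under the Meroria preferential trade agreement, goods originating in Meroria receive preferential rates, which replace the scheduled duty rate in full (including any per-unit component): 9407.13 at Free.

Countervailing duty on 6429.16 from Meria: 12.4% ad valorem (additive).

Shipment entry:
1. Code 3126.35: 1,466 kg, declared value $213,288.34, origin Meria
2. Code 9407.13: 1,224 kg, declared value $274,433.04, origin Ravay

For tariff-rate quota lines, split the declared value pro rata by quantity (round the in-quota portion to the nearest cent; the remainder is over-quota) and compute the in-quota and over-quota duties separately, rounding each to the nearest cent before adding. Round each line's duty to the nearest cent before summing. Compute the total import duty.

Line 1 (3126.35, Meria, 1,466 kg, $213,288.34):
Code 3126.35 is under a tariff-rate quota (threshold 1,097 kg). In-quota: 1,097 kg at 7%; over-quota: 369 kg at 16.5%.
Pro-rata value split: in-quota = $213,288.34 × 1,097/1,466 = $159,602.53; over-quota = $213,288.34 − $159,602.53 = $53,685.81.
In-quota duty = $159,602.53 × 7% = $11,172.18. Over-quota duty = $53,685.81 × 16.5% = $8,858.16.
Line duty = $11,172.18 + $8,858.16 = $20,030.34.
Line 2 (9407.13, Ravay, 1,224 kg, $274,433.04):
Base rate for 9407.13 is 3.5% + $1.30/kg.
9407.13 has an FTA preferential rate, but origin Ravay is not Meroria; base rate stands.
Duty = $274,433.04 × 3.5% + 1,224 × $1.30 = $11,196.36.
Total = $20,030.34 + $11,196.36 = $31,226.70.

$31,226.70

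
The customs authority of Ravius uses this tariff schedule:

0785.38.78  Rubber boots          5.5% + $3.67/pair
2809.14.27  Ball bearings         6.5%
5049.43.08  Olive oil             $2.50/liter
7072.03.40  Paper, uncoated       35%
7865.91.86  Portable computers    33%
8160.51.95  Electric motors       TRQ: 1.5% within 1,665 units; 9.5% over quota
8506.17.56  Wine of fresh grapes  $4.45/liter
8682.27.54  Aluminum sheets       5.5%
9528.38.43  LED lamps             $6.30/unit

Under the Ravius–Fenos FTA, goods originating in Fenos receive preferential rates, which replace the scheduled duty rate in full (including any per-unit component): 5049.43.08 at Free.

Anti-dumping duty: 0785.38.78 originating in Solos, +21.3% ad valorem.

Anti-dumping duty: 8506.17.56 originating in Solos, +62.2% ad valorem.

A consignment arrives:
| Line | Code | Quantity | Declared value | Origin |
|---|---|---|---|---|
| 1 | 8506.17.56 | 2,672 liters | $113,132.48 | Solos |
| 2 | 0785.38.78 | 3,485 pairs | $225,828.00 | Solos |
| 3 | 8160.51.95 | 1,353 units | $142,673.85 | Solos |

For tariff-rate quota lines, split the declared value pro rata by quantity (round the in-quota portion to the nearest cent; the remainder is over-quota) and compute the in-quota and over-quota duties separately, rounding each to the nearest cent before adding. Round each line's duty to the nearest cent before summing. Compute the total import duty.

$157,710.76

Line 1 (8506.17.56, Solos, 2,672 liters, $113,132.48):
Base rate for 8506.17.56 is $4.45/liter.
Additional duty on 8506.17.56 from Solos: +62.2% ad valorem. Applied ad valorem rate = 62.2%.
Duty = $113,132.48 × 62.2% + 2,672 × $4.45 = $82,258.80.
Line 2 (0785.38.78, Solos, 3,485 pairs, $225,828.00):
Base rate for 0785.38.78 is 5.5% + $3.67/pair.
Additional duty on 0785.38.78 from Solos: +21.3%. Applied ad valorem rate: 5.5% + 21.3% = 26.8%.
Duty = $225,828.00 × 26.8% + 3,485 × $3.67 = $73,311.85.
Line 3 (8160.51.95, Solos, 1,353 units, $142,673.85):
Code 8160.51.95 is under a tariff-rate quota (threshold 1,665 units). Quantity 1,353 units is within the quota, so the in-quota rate 1.5% applies to the full value.
Duty = $142,673.85 × 1.5% = $2,140.11.
Total = $82,258.80 + $73,311.85 + $2,140.11 = $157,710.76.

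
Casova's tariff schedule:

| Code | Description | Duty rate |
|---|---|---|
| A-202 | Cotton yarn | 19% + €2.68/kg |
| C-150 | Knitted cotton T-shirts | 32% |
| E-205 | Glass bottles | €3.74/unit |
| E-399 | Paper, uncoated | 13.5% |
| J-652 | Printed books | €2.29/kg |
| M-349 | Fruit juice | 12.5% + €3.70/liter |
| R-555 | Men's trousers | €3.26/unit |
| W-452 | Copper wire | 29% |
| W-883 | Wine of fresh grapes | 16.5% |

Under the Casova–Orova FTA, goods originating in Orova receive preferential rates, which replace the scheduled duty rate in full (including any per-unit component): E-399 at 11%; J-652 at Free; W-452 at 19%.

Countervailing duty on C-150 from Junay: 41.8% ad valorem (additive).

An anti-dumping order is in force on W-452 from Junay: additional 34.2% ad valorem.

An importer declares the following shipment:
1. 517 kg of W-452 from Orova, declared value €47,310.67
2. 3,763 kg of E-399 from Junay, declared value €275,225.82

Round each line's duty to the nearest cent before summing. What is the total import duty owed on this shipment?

€46,144.52

Line 1 (W-452, Orova, 517 kg, €47,310.67):
Base rate for W-452 is 29%.
Origin Orova qualifies under the Casova–Orova agreement and W-452 is covered: preferential rate 19% applies instead.
The additional-duty order on W-452 targets Junay, not Orova; it does not apply.
Duty = €47,310.67 × 19% = €8,989.03.
Line 2 (E-399, Junay, 3,763 kg, €275,225.82):
Base rate for E-399 is 13.5%.
E-399 has an FTA preferential rate, but origin Junay is not Orova; base rate stands.
Duty = €275,225.82 × 13.5% = €37,155.49.
Total = €8,989.03 + €37,155.49 = €46,144.52.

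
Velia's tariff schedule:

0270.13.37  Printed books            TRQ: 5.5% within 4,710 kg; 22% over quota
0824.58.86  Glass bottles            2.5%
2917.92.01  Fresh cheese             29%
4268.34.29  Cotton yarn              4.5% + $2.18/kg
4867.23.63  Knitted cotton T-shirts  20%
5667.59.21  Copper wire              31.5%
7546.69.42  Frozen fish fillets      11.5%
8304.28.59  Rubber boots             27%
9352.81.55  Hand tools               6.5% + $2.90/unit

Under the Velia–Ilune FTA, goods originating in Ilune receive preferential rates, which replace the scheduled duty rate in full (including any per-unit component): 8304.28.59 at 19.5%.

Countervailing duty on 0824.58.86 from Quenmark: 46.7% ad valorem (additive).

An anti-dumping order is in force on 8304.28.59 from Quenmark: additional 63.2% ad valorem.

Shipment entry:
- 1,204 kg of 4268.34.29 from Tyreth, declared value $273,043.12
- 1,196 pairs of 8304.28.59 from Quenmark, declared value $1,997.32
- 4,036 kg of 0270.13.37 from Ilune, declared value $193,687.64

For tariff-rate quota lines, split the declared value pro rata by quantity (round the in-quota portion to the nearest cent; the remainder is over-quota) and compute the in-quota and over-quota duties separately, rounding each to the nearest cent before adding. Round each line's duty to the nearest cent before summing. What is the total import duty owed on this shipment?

Line 1 (4268.34.29, Tyreth, 1,204 kg, $273,043.12):
Base rate for 4268.34.29 is 4.5% + $2.18/kg.
Duty = $273,043.12 × 4.5% + 1,204 × $2.18 = $14,911.66.
Line 2 (8304.28.59, Quenmark, 1,196 pairs, $1,997.32):
Base rate for 8304.28.59 is 27%.
8304.28.59 has an FTA preferential rate, but origin Quenmark is not Ilune; base rate stands.
Additional duty on 8304.28.59 from Quenmark: +63.2%. Applied ad valorem rate: 27% + 63.2% = 90.2%.
Duty = $1,997.32 × 90.2% = $1,801.58.
Line 3 (0270.13.37, Ilune, 4,036 kg, $193,687.64):
Code 0270.13.37 is under a tariff-rate quota (threshold 4,710 kg). Quantity 4,036 kg is within the quota, so the in-quota rate 5.5% applies to the full value.
Duty = $193,687.64 × 5.5% = $10,652.82.
Total = $14,911.66 + $1,801.58 + $10,652.82 = $27,366.06.

$27,366.06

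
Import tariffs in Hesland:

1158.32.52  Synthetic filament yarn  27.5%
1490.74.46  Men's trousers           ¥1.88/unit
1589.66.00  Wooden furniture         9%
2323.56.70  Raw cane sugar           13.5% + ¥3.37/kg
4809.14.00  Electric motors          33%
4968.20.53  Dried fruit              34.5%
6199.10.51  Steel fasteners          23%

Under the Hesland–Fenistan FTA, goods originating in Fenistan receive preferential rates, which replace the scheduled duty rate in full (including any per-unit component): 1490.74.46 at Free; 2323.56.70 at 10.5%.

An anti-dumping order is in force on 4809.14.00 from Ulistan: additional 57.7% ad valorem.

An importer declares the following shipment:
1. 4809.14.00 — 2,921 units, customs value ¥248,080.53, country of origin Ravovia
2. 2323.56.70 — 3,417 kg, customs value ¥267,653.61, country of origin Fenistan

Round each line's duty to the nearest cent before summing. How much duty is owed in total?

¥109,970.20

Line 1 (4809.14.00, Ravovia, 2,921 units, ¥248,080.53):
Base rate for 4809.14.00 is 33%.
The additional-duty order on 4809.14.00 targets Ulistan, not Ravovia; it does not apply.
Duty = ¥248,080.53 × 33% = ¥81,866.57.
Line 2 (2323.56.70, Fenistan, 3,417 kg, ¥267,653.61):
Base rate for 2323.56.70 is 13.5% + ¥3.37/kg.
Origin Fenistan qualifies under the Hesland–Fenistan agreement and 2323.56.70 is covered: preferential rate 10.5% applies instead.
Duty = ¥267,653.61 × 10.5% = ¥28,103.63.
Total = ¥81,866.57 + ¥28,103.63 = ¥109,970.20.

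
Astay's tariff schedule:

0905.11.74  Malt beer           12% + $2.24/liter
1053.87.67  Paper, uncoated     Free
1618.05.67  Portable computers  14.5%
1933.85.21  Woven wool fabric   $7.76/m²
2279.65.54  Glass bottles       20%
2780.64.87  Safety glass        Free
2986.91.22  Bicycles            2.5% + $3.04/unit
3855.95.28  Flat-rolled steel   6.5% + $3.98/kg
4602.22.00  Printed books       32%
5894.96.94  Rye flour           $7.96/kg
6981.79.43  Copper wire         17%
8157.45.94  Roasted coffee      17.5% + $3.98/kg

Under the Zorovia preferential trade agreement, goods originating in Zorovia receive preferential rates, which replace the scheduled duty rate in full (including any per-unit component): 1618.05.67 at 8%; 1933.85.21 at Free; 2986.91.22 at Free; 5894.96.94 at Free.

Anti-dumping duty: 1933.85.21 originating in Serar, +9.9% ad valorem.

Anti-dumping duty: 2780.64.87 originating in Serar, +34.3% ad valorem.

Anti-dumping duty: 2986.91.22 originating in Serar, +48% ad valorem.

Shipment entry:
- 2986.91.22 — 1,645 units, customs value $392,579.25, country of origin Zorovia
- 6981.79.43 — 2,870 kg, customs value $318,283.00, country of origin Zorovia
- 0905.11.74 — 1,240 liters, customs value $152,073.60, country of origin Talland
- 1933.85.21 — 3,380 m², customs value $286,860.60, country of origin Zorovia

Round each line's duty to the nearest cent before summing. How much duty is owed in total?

Line 1 (2986.91.22, Zorovia, 1,645 units, $392,579.25):
Base rate for 2986.91.22 is 2.5% + $3.04/unit.
Origin Zorovia qualifies under the Astay–Zorovia agreement and 2986.91.22 is covered: preferential rate Free applies instead.
The additional-duty order on 2986.91.22 targets Serar, not Zorovia; it does not apply.
Duty = $392,579.25 × 0% = $0.00.
Line 2 (6981.79.43, Zorovia, 2,870 kg, $318,283.00):
Base rate for 6981.79.43 is 17%.
Origin Zorovia is the FTA partner but 6981.79.43 is not on the preference list; base rate stands.
Duty = $318,283.00 × 17% = $54,108.11.
Line 3 (0905.11.74, Talland, 1,240 liters, $152,073.60):
Base rate for 0905.11.74 is 12% + $2.24/liter.
Duty = $152,073.60 × 12% + 1,240 × $2.24 = $21,026.43.
Line 4 (1933.85.21, Zorovia, 3,380 m², $286,860.60):
Base rate for 1933.85.21 is $7.76/m².
Origin Zorovia qualifies under the Astay–Zorovia agreement and 1933.85.21 is covered: preferential rate Free applies instead.
The additional-duty order on 1933.85.21 targets Serar, not Zorovia; it does not apply.
Duty = $286,860.60 × 0% = $0.00.
Total = $0.00 + $54,108.11 + $21,026.43 + $0.00 = $75,134.54.

$75,134.54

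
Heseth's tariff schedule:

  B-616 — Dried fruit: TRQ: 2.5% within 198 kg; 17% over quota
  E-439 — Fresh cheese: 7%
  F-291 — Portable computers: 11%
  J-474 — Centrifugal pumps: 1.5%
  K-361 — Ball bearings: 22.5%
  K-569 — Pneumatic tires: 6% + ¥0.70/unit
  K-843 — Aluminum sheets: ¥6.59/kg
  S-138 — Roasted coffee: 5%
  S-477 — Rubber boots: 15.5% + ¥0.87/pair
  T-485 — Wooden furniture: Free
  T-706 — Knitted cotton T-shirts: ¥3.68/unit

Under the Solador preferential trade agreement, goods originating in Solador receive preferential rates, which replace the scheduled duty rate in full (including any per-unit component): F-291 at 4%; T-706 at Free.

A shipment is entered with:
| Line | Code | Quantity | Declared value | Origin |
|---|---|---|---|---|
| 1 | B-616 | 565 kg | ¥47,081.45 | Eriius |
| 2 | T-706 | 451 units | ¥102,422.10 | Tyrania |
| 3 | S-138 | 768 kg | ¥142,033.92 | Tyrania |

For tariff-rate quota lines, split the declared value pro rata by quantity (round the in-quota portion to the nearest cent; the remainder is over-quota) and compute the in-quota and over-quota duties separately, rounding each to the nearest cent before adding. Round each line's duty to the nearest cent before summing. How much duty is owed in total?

Line 1 (B-616, Eriius, 565 kg, ¥47,081.45):
Code B-616 is under a tariff-rate quota (threshold 198 kg). In-quota: 198 kg at 2.5%; over-quota: 367 kg at 17%.
Pro-rata value split: in-quota = ¥47,081.45 × 198/565 = ¥16,499.34; over-quota = ¥47,081.45 − ¥16,499.34 = ¥30,582.11.
In-quota duty = ¥16,499.34 × 2.5% = ¥412.48. Over-quota duty = ¥30,582.11 × 17% = ¥5,198.96.
Line duty = ¥412.48 + ¥5,198.96 = ¥5,611.44.
Line 2 (T-706, Tyrania, 451 units, ¥102,422.10):
Base rate for T-706 is ¥3.68/unit.
T-706 has an FTA preferential rate, but origin Tyrania is not Solador; base rate stands.
Duty = 451 × ¥3.68 = ¥1,659.68.
Line 3 (S-138, Tyrania, 768 kg, ¥142,033.92):
Base rate for S-138 is 5%.
Duty = ¥142,033.92 × 5% = ¥7,101.70.
Total = ¥5,611.44 + ¥1,659.68 + ¥7,101.70 = ¥14,372.82.

¥14,372.82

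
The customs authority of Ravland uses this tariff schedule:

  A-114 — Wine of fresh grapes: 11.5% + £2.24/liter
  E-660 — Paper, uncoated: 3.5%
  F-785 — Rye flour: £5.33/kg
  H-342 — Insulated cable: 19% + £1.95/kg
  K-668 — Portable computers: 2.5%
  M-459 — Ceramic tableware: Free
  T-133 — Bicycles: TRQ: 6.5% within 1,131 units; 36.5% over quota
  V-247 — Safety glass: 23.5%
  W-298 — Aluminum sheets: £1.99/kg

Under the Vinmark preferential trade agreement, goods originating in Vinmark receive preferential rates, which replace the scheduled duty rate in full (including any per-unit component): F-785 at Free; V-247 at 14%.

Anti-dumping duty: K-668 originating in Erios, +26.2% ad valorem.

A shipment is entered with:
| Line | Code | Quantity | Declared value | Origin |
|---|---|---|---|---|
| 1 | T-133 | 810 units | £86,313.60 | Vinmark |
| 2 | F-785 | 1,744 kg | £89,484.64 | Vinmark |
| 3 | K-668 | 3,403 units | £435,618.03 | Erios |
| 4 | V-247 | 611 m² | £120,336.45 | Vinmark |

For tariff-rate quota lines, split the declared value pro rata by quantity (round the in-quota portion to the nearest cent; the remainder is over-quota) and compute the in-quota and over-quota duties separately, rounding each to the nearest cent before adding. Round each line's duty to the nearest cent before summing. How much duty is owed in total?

£147,479.85

Line 1 (T-133, Vinmark, 810 units, £86,313.60):
Code T-133 is under a tariff-rate quota (threshold 1,131 units). Quantity 810 units is within the quota, so the in-quota rate 6.5% applies to the full value.
Duty = £86,313.60 × 6.5% = £5,610.38.
Line 2 (F-785, Vinmark, 1,744 kg, £89,484.64):
Base rate for F-785 is £5.33/kg.
Origin Vinmark qualifies under the Ravland–Vinmark agreement and F-785 is covered: preferential rate Free applies instead.
Duty = £89,484.64 × 0% = £0.00.
Line 3 (K-668, Erios, 3,403 units, £435,618.03):
Base rate for K-668 is 2.5%.
Additional duty on K-668 from Erios: +26.2%. Applied ad valorem rate: 2.5% + 26.2% = 28.7%.
Duty = £435,618.03 × 28.7% = £125,022.37.
Line 4 (V-247, Vinmark, 611 m², £120,336.45):
Base rate for V-247 is 23.5%.
Origin Vinmark qualifies under the Ravland–Vinmark agreement and V-247 is covered: preferential rate 14% applies instead.
Duty = £120,336.45 × 14% = £16,847.10.
Total = £5,610.38 + £0.00 + £125,022.37 + £16,847.10 = £147,479.85.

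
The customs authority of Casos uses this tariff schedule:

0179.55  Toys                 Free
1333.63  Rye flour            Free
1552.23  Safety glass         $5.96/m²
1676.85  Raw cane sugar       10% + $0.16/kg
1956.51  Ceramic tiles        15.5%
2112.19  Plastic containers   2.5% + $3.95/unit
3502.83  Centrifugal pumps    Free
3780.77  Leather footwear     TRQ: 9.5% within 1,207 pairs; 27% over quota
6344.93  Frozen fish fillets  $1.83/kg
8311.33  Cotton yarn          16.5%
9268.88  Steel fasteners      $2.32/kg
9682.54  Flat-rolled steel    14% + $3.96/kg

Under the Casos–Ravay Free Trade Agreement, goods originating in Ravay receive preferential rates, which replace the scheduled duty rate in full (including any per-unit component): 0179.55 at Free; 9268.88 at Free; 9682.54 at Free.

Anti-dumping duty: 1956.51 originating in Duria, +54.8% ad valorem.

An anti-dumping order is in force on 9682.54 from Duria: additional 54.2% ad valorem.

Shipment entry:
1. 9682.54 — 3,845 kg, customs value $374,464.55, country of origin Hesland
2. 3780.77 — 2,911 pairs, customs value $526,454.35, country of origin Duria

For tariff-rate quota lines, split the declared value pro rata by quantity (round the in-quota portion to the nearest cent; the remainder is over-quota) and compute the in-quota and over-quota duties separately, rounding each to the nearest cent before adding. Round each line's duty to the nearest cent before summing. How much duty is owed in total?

Line 1 (9682.54, Hesland, 3,845 kg, $374,464.55):
Base rate for 9682.54 is 14% + $3.96/kg.
9682.54 has an FTA preferential rate, but origin Hesland is not Ravay; base rate stands.
The additional-duty order on 9682.54 targets Duria, not Hesland; it does not apply.
Duty = $374,464.55 × 14% + 3,845 × $3.96 = $67,651.24.
Line 2 (3780.77, Duria, 2,911 pairs, $526,454.35):
Code 3780.77 is under a tariff-rate quota (threshold 1,207 pairs). In-quota: 1,207 pairs at 9.5%; over-quota: 1,704 pairs at 27%.
Pro-rata value split: in-quota = $526,454.35 × 1,207/2,911 = $218,285.95; over-quota = $526,454.35 − $218,285.95 = $308,168.40.
In-quota duty = $218,285.95 × 9.5% = $20,737.17. Over-quota duty = $308,168.40 × 27% = $83,205.47.
Line duty = $20,737.17 + $83,205.47 = $103,942.64.
Total = $67,651.24 + $103,942.64 = $171,593.88.

$171,593.88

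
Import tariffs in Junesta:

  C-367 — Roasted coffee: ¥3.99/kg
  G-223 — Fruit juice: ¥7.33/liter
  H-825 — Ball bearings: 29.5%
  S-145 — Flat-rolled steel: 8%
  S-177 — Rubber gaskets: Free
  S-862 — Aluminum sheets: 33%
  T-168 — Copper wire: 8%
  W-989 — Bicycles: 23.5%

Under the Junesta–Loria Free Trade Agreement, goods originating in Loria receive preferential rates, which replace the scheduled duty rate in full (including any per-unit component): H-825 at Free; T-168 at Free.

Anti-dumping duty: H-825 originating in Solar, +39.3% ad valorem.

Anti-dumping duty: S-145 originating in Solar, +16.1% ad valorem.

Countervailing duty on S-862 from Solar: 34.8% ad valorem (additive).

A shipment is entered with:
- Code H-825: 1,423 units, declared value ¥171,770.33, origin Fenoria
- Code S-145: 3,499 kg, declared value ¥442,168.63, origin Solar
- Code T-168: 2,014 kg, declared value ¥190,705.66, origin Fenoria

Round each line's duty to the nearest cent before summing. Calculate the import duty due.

Line 1 (H-825, Fenoria, 1,423 units, ¥171,770.33):
Base rate for H-825 is 29.5%.
H-825 has an FTA preferential rate, but origin Fenoria is not Loria; base rate stands.
The additional-duty order on H-825 targets Solar, not Fenoria; it does not apply.
Duty = ¥171,770.33 × 29.5% = ¥50,672.25.
Line 2 (S-145, Solar, 3,499 kg, ¥442,168.63):
Base rate for S-145 is 8%.
Additional duty on S-145 from Solar: +16.1%. Applied ad valorem rate: 8% + 16.1% = 24.1%.
Duty = ¥442,168.63 × 24.1% = ¥106,562.64.
Line 3 (T-168, Fenoria, 2,014 kg, ¥190,705.66):
Base rate for T-168 is 8%.
T-168 has an FTA preferential rate, but origin Fenoria is not Loria; base rate stands.
Duty = ¥190,705.66 × 8% = ¥15,256.45.
Total = ¥50,672.25 + ¥106,562.64 + ¥15,256.45 = ¥172,491.34.

¥172,491.34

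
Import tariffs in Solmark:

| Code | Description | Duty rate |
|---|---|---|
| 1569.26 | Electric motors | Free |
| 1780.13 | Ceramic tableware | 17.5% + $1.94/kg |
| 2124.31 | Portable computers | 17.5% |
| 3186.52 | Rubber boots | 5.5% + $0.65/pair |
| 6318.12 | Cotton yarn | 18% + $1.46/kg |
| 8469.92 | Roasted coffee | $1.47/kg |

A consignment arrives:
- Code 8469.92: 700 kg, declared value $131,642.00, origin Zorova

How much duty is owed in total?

Line 1 (8469.92, Zorova, 700 kg, $131,642.00):
Base rate for 8469.92 is $1.47/kg.
Duty = 700 × $1.47 = $1,029.00.

$1,029.00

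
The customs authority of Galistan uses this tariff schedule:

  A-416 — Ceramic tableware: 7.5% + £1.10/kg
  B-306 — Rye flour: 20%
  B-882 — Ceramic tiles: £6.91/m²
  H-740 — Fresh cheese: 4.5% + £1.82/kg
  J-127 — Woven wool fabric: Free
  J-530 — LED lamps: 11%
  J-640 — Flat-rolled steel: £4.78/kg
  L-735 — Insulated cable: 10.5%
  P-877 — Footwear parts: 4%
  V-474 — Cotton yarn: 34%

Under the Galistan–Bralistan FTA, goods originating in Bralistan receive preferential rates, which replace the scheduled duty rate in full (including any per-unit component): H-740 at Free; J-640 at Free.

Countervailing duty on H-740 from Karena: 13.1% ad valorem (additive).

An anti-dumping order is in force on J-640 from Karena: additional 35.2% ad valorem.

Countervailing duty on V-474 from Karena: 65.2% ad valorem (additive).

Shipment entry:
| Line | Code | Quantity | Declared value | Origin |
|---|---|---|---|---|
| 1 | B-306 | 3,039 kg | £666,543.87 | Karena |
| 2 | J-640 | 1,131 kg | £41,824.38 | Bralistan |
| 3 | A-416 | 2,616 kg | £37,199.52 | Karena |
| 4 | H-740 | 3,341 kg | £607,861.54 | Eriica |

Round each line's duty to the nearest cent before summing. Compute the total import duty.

Line 1 (B-306, Karena, 3,039 kg, £666,543.87):
Base rate for B-306 is 20%.
Duty = £666,543.87 × 20% = £133,308.77.
Line 2 (J-640, Bralistan, 1,131 kg, £41,824.38):
Base rate for J-640 is £4.78/kg.
Origin Bralistan qualifies under the Galistan–Bralistan agreement and J-640 is covered: preferential rate Free applies instead.
The additional-duty order on J-640 targets Karena, not Bralistan; it does not apply.
Duty = £41,824.38 × 0% = £0.00.
Line 3 (A-416, Karena, 2,616 kg, £37,199.52):
Base rate for A-416 is 7.5% + £1.10/kg.
Duty = £37,199.52 × 7.5% + 2,616 × £1.10 = £5,667.56.
Line 4 (H-740, Eriica, 3,341 kg, £607,861.54):
Base rate for H-740 is 4.5% + £1.82/kg.
H-740 has an FTA preferential rate, but origin Eriica is not Bralistan; base rate stands.
The additional-duty order on H-740 targets Karena, not Eriica; it does not apply.
Duty = £607,861.54 × 4.5% + 3,341 × £1.82 = £33,434.39.
Total = £133,308.77 + £0.00 + £5,667.56 + £33,434.39 = £172,410.72.

£172,410.72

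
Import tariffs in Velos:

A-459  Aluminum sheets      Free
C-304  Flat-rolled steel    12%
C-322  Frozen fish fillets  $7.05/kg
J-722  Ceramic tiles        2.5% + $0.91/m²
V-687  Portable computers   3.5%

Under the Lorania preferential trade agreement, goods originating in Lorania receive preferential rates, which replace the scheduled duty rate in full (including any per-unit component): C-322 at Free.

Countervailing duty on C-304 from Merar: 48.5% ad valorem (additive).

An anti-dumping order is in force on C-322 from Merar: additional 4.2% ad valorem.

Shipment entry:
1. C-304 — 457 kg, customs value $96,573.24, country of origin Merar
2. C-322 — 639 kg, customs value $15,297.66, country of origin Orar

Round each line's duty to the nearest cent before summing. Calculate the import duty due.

$62,931.76

Line 1 (C-304, Merar, 457 kg, $96,573.24):
Base rate for C-304 is 12%.
Additional duty on C-304 from Merar: +48.5%. Applied ad valorem rate: 12% + 48.5% = 60.5%.
Duty = $96,573.24 × 60.5% = $58,426.81.
Line 2 (C-322, Orar, 639 kg, $15,297.66):
Base rate for C-322 is $7.05/kg.
C-322 has an FTA preferential rate, but origin Orar is not Lorania; base rate stands.
The additional-duty order on C-322 targets Merar, not Orar; it does not apply.
Duty = 639 × $7.05 = $4,504.95.
Total = $58,426.81 + $4,504.95 = $62,931.76.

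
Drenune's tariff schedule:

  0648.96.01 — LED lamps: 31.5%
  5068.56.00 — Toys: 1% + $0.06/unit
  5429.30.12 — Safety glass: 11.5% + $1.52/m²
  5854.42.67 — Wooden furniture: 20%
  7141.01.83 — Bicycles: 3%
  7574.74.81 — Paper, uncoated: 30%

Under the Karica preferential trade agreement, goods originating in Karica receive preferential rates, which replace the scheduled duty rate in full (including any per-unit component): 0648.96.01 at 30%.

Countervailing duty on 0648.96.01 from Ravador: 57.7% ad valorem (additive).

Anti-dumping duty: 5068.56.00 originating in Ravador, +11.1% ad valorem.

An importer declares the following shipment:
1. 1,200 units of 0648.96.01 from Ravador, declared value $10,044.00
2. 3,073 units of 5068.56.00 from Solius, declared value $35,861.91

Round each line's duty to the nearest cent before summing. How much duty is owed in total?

$9,502.25

Line 1 (0648.96.01, Ravador, 1,200 units, $10,044.00):
Base rate for 0648.96.01 is 31.5%.
0648.96.01 has an FTA preferential rate, but origin Ravador is not Karica; base rate stands.
Additional duty on 0648.96.01 from Ravador: +57.7%. Applied ad valorem rate: 31.5% + 57.7% = 89.2%.
Duty = $10,044.00 × 89.2% = $8,959.25.
Line 2 (5068.56.00, Solius, 3,073 units, $35,861.91):
Base rate for 5068.56.00 is 1% + $0.06/unit.
The additional-duty order on 5068.56.00 targets Ravador, not Solius; it does not apply.
Duty = $35,861.91 × 1% + 3,073 × $0.06 = $543.00.
Total = $8,959.25 + $543.00 = $9,502.25.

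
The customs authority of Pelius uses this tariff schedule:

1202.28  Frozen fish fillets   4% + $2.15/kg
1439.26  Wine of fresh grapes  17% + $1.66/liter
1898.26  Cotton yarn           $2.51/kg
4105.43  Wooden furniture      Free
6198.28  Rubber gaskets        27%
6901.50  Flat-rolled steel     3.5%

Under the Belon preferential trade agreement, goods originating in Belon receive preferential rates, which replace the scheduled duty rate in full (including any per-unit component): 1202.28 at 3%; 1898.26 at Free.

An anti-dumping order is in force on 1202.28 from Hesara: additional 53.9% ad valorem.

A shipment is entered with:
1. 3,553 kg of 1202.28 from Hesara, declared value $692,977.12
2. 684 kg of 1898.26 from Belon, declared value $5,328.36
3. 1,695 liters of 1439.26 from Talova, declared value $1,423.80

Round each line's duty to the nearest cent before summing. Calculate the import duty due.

$411,928.45

Line 1 (1202.28, Hesara, 3,553 kg, $692,977.12):
Base rate for 1202.28 is 4% + $2.15/kg.
1202.28 has an FTA preferential rate, but origin Hesara is not Belon; base rate stands.
Additional duty on 1202.28 from Hesara: +53.9%. Applied ad valorem rate: 4% + 53.9% = 57.9%.
Duty = $692,977.12 × 57.9% + 3,553 × $2.15 = $408,872.70.
Line 2 (1898.26, Belon, 684 kg, $5,328.36):
Base rate for 1898.26 is $2.51/kg.
Origin Belon qualifies under the Pelius–Belon agreement and 1898.26 is covered: preferential rate Free applies instead.
Duty = $5,328.36 × 0% = $0.00.
Line 3 (1439.26, Talova, 1,695 liters, $1,423.80):
Base rate for 1439.26 is 17% + $1.66/liter.
Duty = $1,423.80 × 17% + 1,695 × $1.66 = $3,055.75.
Total = $408,872.70 + $0.00 + $3,055.75 = $411,928.45.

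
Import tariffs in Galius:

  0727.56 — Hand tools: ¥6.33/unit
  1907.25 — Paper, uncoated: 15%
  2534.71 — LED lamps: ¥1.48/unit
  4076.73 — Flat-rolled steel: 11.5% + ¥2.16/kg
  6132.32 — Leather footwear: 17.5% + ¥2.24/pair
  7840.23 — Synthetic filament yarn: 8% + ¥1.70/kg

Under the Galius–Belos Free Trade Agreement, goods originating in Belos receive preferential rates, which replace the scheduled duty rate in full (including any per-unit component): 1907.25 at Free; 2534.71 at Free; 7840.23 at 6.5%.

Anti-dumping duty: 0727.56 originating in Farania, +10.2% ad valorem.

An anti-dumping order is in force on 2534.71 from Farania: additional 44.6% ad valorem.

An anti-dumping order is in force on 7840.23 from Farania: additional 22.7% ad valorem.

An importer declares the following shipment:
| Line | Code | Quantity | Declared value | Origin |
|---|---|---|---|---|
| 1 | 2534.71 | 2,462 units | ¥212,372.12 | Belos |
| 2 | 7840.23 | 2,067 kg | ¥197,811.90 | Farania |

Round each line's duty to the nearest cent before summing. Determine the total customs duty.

¥64,242.15

Line 1 (2534.71, Belos, 2,462 units, ¥212,372.12):
Base rate for 2534.71 is ¥1.48/unit.
Origin Belos qualifies under the Galius–Belos agreement and 2534.71 is covered: preferential rate Free applies instead.
The additional-duty order on 2534.71 targets Farania, not Belos; it does not apply.
Duty = ¥212,372.12 × 0% = ¥0.00.
Line 2 (7840.23, Farania, 2,067 kg, ¥197,811.90):
Base rate for 7840.23 is 8% + ¥1.70/kg.
7840.23 has an FTA preferential rate, but origin Farania is not Belos; base rate stands.
Additional duty on 7840.23 from Farania: +22.7%. Applied ad valorem rate: 8% + 22.7% = 30.7%.
Duty = ¥197,811.90 × 30.7% + 2,067 × ¥1.70 = ¥64,242.15.
Total = ¥0.00 + ¥64,242.15 = ¥64,242.15.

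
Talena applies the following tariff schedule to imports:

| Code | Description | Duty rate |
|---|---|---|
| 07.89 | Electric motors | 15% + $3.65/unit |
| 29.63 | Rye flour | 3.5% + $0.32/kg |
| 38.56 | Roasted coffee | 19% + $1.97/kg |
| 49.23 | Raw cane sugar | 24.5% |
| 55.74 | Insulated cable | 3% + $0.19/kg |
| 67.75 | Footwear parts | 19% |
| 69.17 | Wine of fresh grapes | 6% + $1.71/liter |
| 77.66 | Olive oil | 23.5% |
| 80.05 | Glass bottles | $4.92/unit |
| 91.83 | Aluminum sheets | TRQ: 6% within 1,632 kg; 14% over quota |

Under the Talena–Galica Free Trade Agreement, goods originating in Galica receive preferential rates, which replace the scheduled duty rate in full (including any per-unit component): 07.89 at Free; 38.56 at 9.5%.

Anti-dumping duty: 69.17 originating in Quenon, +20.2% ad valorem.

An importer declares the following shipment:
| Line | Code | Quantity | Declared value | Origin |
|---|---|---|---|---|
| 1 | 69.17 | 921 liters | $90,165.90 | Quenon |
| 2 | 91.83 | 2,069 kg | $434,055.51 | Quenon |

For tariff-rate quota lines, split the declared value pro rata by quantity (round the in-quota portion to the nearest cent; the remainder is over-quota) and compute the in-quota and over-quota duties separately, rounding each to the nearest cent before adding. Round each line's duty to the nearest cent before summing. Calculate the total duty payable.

$58,575.97

Line 1 (69.17, Quenon, 921 liters, $90,165.90):
Base rate for 69.17 is 6% + $1.71/liter.
Additional duty on 69.17 from Quenon: +20.2%. Applied ad valorem rate: 6% + 20.2% = 26.2%.
Duty = $90,165.90 × 26.2% + 921 × $1.71 = $25,198.38.
Line 2 (91.83, Quenon, 2,069 kg, $434,055.51):
Code 91.83 is under a tariff-rate quota (threshold 1,632 kg). In-quota: 1,632 kg at 6%; over-quota: 437 kg at 14%.
Pro-rata value split: in-quota = $434,055.51 × 1,632/2,069 = $342,377.28; over-quota = $434,055.51 − $342,377.28 = $91,678.23.
In-quota duty = $342,377.28 × 6% = $20,542.64. Over-quota duty = $91,678.23 × 14% = $12,834.95.
Line duty = $20,542.64 + $12,834.95 = $33,377.59.
Total = $25,198.38 + $33,377.59 = $58,575.97.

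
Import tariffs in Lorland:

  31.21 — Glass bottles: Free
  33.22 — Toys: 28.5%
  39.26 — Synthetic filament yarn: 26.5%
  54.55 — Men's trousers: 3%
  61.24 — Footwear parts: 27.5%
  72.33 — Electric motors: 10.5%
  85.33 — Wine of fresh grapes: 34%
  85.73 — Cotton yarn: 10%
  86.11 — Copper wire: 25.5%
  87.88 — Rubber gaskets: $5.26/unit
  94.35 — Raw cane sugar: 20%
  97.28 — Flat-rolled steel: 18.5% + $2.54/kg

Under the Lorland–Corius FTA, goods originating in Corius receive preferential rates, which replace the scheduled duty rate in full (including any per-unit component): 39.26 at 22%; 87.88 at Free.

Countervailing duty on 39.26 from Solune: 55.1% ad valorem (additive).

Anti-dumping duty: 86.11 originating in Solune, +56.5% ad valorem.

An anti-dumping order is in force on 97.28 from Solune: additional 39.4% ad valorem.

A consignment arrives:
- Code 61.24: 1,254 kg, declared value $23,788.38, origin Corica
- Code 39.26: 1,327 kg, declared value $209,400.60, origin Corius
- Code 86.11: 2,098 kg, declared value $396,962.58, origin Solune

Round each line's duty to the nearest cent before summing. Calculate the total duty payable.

$378,119.25

Line 1 (61.24, Corica, 1,254 kg, $23,788.38):
Base rate for 61.24 is 27.5%.
Duty = $23,788.38 × 27.5% = $6,541.80.
Line 2 (39.26, Corius, 1,327 kg, $209,400.60):
Base rate for 39.26 is 26.5%.
Origin Corius qualifies under the Lorland–Corius agreement and 39.26 is covered: preferential rate 22% applies instead.
The additional-duty order on 39.26 targets Solune, not Corius; it does not apply.
Duty = $209,400.60 × 22% = $46,068.13.
Line 3 (86.11, Solune, 2,098 kg, $396,962.58):
Base rate for 86.11 is 25.5%.
Additional duty on 86.11 from Solune: +56.5%. Applied ad valorem rate: 25.5% + 56.5% = 82%.
Duty = $396,962.58 × 82% = $325,509.32.
Total = $6,541.80 + $46,068.13 + $325,509.32 = $378,119.25.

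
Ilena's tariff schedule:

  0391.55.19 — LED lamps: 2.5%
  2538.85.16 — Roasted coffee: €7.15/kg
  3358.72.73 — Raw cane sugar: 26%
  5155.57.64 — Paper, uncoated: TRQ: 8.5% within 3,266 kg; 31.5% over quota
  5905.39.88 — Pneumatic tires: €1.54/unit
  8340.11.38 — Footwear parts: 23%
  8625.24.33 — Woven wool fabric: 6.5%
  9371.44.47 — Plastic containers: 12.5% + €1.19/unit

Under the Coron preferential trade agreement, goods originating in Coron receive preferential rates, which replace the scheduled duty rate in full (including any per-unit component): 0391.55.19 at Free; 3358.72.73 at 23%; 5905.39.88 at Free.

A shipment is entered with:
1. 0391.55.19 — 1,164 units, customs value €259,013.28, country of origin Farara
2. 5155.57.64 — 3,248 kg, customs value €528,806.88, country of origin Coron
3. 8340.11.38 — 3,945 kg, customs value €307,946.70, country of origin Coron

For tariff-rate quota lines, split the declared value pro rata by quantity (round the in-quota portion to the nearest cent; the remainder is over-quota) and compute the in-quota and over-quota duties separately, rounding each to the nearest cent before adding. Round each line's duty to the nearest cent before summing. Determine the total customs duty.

Line 1 (0391.55.19, Farara, 1,164 units, €259,013.28):
Base rate for 0391.55.19 is 2.5%.
0391.55.19 has an FTA preferential rate, but origin Farara is not Coron; base rate stands.
Duty = €259,013.28 × 2.5% = €6,475.33.
Line 2 (5155.57.64, Coron, 3,248 kg, €528,806.88):
Code 5155.57.64 is under a tariff-rate quota (threshold 3,266 kg). Quantity 3,248 kg is within the quota, so the in-quota rate 8.5% applies to the full value.
Duty = €528,806.88 × 8.5% = €44,948.58.
Line 3 (8340.11.38, Coron, 3,945 kg, €307,946.70):
Base rate for 8340.11.38 is 23%.
Origin Coron is the FTA partner but 8340.11.38 is not on the preference list; base rate stands.
Duty = €307,946.70 × 23% = €70,827.74.
Total = €6,475.33 + €44,948.58 + €70,827.74 = €122,251.65.

€122,251.65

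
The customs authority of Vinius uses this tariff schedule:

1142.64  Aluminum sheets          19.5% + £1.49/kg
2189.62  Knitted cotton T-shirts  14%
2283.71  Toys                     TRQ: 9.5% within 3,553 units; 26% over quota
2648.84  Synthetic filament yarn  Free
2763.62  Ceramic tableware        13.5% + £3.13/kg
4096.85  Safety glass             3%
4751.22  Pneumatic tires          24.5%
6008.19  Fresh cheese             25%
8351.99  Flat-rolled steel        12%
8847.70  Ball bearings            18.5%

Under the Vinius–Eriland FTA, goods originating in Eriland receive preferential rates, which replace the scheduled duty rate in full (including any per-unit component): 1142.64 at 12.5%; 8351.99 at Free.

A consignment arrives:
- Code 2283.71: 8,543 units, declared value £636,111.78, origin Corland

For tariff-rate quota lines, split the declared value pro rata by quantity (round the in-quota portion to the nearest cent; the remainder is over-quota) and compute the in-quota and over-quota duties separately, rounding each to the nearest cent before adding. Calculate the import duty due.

Line 1 (2283.71, Corland, 8,543 units, £636,111.78):
Code 2283.71 is under a tariff-rate quota (threshold 3,553 units). In-quota: 3,553 units at 9.5%; over-quota: 4,990 units at 26%.
Pro-rata value split: in-quota = £636,111.78 × 3,553/8,543 = £264,556.38; over-quota = £636,111.78 − £264,556.38 = £371,555.40.
In-quota duty = £264,556.38 × 9.5% = £25,132.86. Over-quota duty = £371,555.40 × 26% = £96,604.40.
Line duty = £25,132.86 + £96,604.40 = £121,737.26.

£121,737.26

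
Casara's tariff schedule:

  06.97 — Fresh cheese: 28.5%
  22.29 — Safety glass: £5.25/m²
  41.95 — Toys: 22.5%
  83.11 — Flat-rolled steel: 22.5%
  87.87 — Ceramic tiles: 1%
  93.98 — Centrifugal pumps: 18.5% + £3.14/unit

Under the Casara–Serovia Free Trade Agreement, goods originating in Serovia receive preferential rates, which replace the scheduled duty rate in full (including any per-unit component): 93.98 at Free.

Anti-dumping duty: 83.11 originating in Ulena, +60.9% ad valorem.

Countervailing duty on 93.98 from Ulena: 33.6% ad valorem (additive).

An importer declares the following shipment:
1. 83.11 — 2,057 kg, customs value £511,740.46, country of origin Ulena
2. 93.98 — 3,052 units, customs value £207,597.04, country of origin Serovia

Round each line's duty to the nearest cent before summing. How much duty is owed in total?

£426,791.54

Line 1 (83.11, Ulena, 2,057 kg, £511,740.46):
Base rate for 83.11 is 22.5%.
Additional duty on 83.11 from Ulena: +60.9%. Applied ad valorem rate: 22.5% + 60.9% = 83.4%.
Duty = £511,740.46 × 83.4% = £426,791.54.
Line 2 (93.98, Serovia, 3,052 units, £207,597.04):
Base rate for 93.98 is 18.5% + £3.14/unit.
Origin Serovia qualifies under the Casara–Serovia agreement and 93.98 is covered: preferential rate Free applies instead.
The additional-duty order on 93.98 targets Ulena, not Serovia; it does not apply.
Duty = £207,597.04 × 0% = £0.00.
Total = £426,791.54 + £0.00 = £426,791.54.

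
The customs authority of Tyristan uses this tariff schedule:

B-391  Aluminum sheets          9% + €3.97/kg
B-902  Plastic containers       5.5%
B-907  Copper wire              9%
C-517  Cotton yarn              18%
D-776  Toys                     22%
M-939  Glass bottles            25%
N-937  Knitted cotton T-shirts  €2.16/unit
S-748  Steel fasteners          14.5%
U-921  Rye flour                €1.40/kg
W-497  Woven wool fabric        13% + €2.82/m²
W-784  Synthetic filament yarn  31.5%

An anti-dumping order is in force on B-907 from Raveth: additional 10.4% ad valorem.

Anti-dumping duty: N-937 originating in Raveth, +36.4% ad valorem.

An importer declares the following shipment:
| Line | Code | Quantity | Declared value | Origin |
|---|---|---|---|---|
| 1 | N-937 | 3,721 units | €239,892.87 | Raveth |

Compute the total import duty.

€95,358.36

Line 1 (N-937, Raveth, 3,721 units, €239,892.87):
Base rate for N-937 is €2.16/unit.
Additional duty on N-937 from Raveth: +36.4% ad valorem. Applied ad valorem rate = 36.4%.
Duty = €239,892.87 × 36.4% + 3,721 × €2.16 = €95,358.36.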